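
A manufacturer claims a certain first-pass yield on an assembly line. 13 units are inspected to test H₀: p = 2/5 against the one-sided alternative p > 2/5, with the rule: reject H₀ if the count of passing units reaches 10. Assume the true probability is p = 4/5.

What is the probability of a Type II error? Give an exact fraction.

β = P(fail to reject H₀ | Ha true) = P(X ≤ 9 | p = 4/5), X ~ Binomial(13, 4/5).
Equivalently, β = 1 − P(X ≥ 10) = 61688401/244140625.

61688401/244140625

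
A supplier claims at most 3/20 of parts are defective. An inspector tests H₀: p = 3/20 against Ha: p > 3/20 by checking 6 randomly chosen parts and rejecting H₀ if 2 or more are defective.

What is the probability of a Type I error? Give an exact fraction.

The significance level is the probability, assuming p = 3/20, of seeing 2 or more defectives in 6 draws.
Computing the lower-tail complement: 1 − 9938999/12800000 = 2861001/12800000.

2861001/12800000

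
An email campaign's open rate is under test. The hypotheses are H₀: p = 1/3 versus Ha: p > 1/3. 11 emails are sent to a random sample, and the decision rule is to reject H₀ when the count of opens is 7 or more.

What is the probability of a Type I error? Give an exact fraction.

2281/59049

The Type I error probability is α = P(X ≥ 7) computed under H₀, where X ~ Binomial(11, 1/3).
Summing C(11,j)(1/3)^j(2/3)^{11−j} for j = 7,…,11 gives 2281/59049.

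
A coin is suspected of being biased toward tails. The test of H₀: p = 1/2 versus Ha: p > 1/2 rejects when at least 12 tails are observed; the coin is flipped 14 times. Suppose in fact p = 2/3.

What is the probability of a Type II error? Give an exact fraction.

β = P(fail to reject H₀ | Ha true) = P(X ≤ 11 | p = 2/3), X ~ Binomial(14, 2/3).
Summing C(14,j)·(2/3)^j·(1/3)^{14-j} for j = 0..11 gives 1426387/1594323.

1426387/1594323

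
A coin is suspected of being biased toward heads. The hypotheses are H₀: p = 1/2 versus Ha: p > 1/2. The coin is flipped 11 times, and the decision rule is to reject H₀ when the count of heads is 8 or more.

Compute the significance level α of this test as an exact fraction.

29/256

Under H₀, S ~ Binomial(11, 1/2), and α = P(S ≥ 8).
That's C(11,8) + C(11,9) + C(11,10) + C(11,11) over 2^11, i.e. (165 + 55 + 11 + 1)/2048 = 232/2048 = 29/256.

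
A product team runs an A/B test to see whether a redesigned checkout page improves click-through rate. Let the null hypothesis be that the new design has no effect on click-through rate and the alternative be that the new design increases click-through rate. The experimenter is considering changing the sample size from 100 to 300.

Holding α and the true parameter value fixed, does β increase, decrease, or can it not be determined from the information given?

More data shrinks sampling variability; the test statistic under Ha concentrates further from the null value, making rejection more likely.

It decreases.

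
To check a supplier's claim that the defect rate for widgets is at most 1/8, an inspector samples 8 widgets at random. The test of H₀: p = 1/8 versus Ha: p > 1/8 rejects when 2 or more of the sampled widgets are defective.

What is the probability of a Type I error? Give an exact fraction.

4424071/16777216

α = P(reject H₀ | H₀ true) = P(K ≥ 2 | p = 1/8), K ~ Binomial(8, 1/8).
Via the complement, α = 1 − Σ_{j=0}^{1} C(8,j)(1/8)^j(7/8)^{8-j} = 4424071/16777216.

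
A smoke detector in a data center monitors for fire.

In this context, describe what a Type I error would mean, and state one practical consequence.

A Type I error would mean concluding that there is a fire when in fact there is no fire. Consequence: the building is evacuated for a false alarm, disrupting work.

With the conventional null hypothesis that there is no fire:
A Type I error is rejecting H₀ when H₀ is true.
Here that means sounding the alarm and evacuating the building when actually there is no fire.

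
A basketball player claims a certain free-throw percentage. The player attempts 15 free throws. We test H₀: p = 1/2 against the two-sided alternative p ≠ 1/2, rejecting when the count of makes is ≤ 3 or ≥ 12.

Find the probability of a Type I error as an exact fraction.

9/256

The significance level is the null-hypothesis probability of the rejection region {≤3} ∪ {≥12}.
The two tails are symmetric, so α = 2·(1 + 15 + 105 + 455)/2^15 = 1152/32768 = 9/256.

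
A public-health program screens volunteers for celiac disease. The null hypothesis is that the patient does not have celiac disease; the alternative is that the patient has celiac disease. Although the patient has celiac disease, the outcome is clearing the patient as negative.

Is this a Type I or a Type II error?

'Clearing the patient as negative' corresponds to failing to reject H₀.
H₀ was not rejected but H₀ is false — a Type II error (false negative).

Type II error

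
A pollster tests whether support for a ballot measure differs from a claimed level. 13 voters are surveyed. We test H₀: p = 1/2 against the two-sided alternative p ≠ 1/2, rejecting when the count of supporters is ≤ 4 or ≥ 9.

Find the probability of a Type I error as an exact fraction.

1093/4096

α = P(K ≤ 4 or K ≥ 9 | p = 1/2), K ~ Binomial(13, 1/2).
By symmetry, α = 2·P(K ≤ 4) = 2·(1 + 13 + 78 + 286 + 715)/8192 = 2186/8192 = 1093/4096.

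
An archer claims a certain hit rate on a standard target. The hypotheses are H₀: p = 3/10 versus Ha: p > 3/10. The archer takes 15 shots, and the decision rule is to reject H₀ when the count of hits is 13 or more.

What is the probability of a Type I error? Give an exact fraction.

The Type I error probability is α = P(Y ≥ 13) computed under H₀, where Y ~ Binomial(15, 3/10).
P(Y ≥ 13) = Σ_{j=13}^{15} C(15,j)·(3/10)^j·(7/10)^{15-j} = 8719352487/1000000000000000.

8719352487/1000000000000000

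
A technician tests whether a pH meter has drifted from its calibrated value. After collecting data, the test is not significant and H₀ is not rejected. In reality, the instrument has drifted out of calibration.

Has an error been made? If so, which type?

Type II error

The conventional null hypothesis here is that the instrument is correctly calibrated.
H₀ was not rejected, but H₀ is actually false.
Failing to reject a false null hypothesis is a Type II error (false negative).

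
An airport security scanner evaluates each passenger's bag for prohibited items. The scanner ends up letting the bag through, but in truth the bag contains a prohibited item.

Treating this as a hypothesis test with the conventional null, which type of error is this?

The null hypothesis here is that the bag contains no prohibited items.
'Letting the bag through' corresponds to failing to reject H₀.
H₀ was not rejected but H₀ is false — a Type II error (false negative).

Type II error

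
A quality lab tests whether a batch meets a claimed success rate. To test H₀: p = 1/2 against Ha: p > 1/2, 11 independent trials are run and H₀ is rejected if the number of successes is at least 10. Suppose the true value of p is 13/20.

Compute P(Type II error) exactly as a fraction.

19239273573359/20480000000000

β = P(fail to reject H₀ | Ha true) = P(X ≤ 9 | p = 13/20), X ~ Binomial(11, 13/20).
Equivalently, β = 1 − P(X ≥ 10) = 19239273573359/20480000000000.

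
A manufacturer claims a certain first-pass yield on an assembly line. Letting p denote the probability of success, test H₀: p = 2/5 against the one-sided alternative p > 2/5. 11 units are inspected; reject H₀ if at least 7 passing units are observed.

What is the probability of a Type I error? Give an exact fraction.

Under H₀, K ~ Binomial(11, 2/5), and α = P(K ≥ 7).
Summing C(11,j)(2/5)^j(3/5)^{11−j} for j = 7,…,11 gives 194048/1953125.

194048/1953125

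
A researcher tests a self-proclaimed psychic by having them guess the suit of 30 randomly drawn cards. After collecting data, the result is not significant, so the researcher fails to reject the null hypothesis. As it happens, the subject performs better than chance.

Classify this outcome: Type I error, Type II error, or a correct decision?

Type II error

The conventional null hypothesis here is that the subject is guessing at random (p = 1/4).
H₀ was not rejected, but H₀ is actually false.
Failing to reject a false null hypothesis is a Type II error (false negative).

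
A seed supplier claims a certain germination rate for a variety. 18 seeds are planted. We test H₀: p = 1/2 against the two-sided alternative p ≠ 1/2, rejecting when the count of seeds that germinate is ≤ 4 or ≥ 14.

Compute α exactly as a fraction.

α = P(X ≤ 4 or X ≥ 14 | p = 1/2), X ~ Binomial(18, 1/2).
The two tails are symmetric, so α = 2·(1 + 18 + 153 + 816 + 3060)/2^18 = 8096/262144 = 253/8192.

253/8192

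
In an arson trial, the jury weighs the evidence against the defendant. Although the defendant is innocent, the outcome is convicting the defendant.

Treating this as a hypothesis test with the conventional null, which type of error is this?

Type I error

The null hypothesis here is that the defendant is innocent.
'Convicting the defendant' corresponds to rejecting H₀.
H₀ was rejected but H₀ is true — a Type I error (false positive).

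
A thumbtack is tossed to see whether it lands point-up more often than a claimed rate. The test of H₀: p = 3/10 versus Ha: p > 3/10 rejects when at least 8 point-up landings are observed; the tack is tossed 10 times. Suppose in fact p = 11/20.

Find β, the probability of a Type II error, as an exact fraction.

A Type II error is failing to reject when Ha holds: with p = 11/20, β = P(Y ≤ 7).
Summing C(10,j)·(11/20)^j·(9/20)^{10-j} for j = 0..7 gives 2305127290491/2560000000000.

2305127290491/2560000000000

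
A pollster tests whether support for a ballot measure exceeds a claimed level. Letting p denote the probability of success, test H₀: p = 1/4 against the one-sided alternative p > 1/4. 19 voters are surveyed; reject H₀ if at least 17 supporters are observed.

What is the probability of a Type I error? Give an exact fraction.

1597/274877906944

The Type I error probability is α = P(X ≥ 17) computed under H₀, where X ~ Binomial(19, 1/4).
Summing C(19,j)(1/4)^j(3/4)^{19−j} for j = 17,…,19 gives 1597/274877906944.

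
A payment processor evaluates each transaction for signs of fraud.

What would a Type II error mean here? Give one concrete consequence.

A Type II error would mean concluding that the transaction is legitimate (or at least failing to establish that the transaction is fraudulent) when in fact the transaction is fraudulent. Consequence: a fraudulent charge goes through and the bank absorbs the loss.

With the conventional null hypothesis that the transaction is legitimate:
A Type II error is failing to reject H₀ when H₀ is false.
Here that means approving the transaction when actually the transaction is fraudulent.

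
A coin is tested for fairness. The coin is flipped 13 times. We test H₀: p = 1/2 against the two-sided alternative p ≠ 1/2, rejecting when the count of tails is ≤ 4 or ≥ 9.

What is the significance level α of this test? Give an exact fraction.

Under H₀, Y ~ Binomial(13, 1/2); α is the probability of landing in either tail, P(Y ≤ 4) + P(Y ≥ 9).
Each tail has probability (1 + 13 + 78 + 286 + 715)/8192; doubling gives α = 2186/8192 = 1093/4096.

1093/4096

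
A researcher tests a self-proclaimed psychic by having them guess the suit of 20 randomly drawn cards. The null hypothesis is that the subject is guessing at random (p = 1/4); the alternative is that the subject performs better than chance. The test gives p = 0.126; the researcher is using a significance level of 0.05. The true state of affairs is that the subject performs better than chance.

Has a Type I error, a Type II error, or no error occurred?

Since p = 0.126 ≥ α = 0.05, H₀ is not rejected.
H₀ is false (actually the subject performs better than chance).
Failing to reject a false H₀ is a Type II error.

Type II error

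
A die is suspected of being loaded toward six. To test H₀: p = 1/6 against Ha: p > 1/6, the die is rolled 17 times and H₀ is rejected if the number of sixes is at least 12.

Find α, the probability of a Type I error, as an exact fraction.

The Type I error probability is α = P(X ≥ 12) computed under H₀, where X ~ Binomial(17, 1/6).
Summing C(17,j)(1/6)^j(5/6)^{17−j} for j = 12,…,17 gives 3485581/2821109907456.

3485581/2821109907456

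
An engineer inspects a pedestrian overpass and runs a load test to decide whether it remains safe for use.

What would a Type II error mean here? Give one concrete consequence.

With the conventional null hypothesis that the structure meets the required load capacity (safe):
A Type II error is failing to reject H₀ when H₀ is false.
Here that means keeping the structure open when actually the structure is structurally deficient.

A Type II error would mean concluding that the structure meets the required load capacity (safe) (or at least failing to establish that the structure is structurally deficient) when in fact the structure is structurally deficient. Consequence: a deficient structure remains in service and may fail under load.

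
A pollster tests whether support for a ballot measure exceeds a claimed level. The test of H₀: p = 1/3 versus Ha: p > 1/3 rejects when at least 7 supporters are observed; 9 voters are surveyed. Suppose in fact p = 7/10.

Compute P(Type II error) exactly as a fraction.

268584417/500000000

A Type II error is failing to reject when Ha holds: with p = 7/10, β = P(Y ≤ 6).
Summing C(9,j)·(7/10)^j·(3/10)^{9-j} for j = 0..6 gives 268584417/500000000.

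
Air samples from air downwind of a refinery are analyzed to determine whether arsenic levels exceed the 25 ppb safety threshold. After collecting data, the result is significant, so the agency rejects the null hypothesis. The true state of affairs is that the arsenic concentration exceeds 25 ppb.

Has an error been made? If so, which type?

The conventional null hypothesis here is that the arsenic concentration is at or below 25 ppb (safe).
The test rejected a false H₀ — the decision matches the true state.

Neither — the decision is correct.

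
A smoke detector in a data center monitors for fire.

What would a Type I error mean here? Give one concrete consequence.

A Type I error would mean concluding that there is a fire when in fact there is no fire. Consequence: the building is evacuated for a false alarm, disrupting work.

With the conventional null hypothesis that there is no fire:
A Type I error is rejecting H₀ when H₀ is true.
Here that means sounding the alarm and evacuating the building when actually there is no fire.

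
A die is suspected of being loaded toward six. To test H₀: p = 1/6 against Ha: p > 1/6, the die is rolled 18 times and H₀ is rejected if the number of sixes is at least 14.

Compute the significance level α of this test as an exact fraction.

Under H₀, S ~ Binomial(18, 1/6), and α = P(S ≥ 14).
Adding the binomial terms for j = 14 through 18 with p = 1/6 yields 126151/6347497291776.

126151/6347497291776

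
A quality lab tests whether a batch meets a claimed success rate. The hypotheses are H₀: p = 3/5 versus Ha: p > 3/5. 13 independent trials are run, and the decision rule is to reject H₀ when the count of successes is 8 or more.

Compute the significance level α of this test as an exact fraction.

701167509/1220703125

The Type I error probability is α = P(K ≥ 8) computed under H₀, where K ~ Binomial(13, 3/5).
Adding the binomial terms for j = 8 through 13 with p = 3/5 yields 701167509/1220703125.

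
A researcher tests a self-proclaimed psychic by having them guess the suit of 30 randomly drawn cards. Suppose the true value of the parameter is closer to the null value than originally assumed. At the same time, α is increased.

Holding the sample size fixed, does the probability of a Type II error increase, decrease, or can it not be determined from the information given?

Cannot be determined from the information given.

The first change alone would make β increase; the second alone would make β decrease. Which effect dominates depends on the magnitudes, which are not given.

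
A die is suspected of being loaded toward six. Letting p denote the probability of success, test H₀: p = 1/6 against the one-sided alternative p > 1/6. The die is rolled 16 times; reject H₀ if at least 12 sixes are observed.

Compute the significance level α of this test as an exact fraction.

134509/313456656384

α = P(reject H₀ | H₀ true) = P(K ≥ 12 | p = 1/6), with K ~ Binomial(16, 1/6).
P(K ≥ 12) = Σ_{j=12}^{16} C(16,j)·(1/6)^j·(5/6)^{16-j} = 134509/313456656384.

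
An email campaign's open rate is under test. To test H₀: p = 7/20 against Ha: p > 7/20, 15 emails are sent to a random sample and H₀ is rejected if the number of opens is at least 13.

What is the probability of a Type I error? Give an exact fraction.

α = P(reject H₀ | H₀ true) = P(K ≥ 13 | p = 7/20), with K ~ Binomial(15, 7/20).
Summing C(15,j)(7/20)^j(13/20)^{15−j} for j = 13,…,15 gives 1856296550387713/32768000000000000000.

1856296550387713/32768000000000000000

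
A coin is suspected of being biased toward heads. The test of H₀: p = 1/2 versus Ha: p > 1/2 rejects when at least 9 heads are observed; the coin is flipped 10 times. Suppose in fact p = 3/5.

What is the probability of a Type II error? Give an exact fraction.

9312916/9765625

Under the alternative p = 3/5, Y ~ Binomial(10, 3/5); β is the probability the test does not reject, P(Y < 9).
Equivalently, β = 1 − P(Y ≥ 9) = 9312916/9765625.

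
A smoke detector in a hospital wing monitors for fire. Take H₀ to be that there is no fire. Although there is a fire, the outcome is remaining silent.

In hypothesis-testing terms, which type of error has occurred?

'Remaining silent' corresponds to failing to reject H₀.
H₀ was not rejected but H₀ is false — a Type II error (false negative).

Type II error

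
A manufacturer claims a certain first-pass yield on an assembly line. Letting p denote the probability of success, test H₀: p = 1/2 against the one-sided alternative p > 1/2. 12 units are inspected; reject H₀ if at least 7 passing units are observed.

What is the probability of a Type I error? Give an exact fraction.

α = P(reject H₀ | H₀ true) = P(Y ≥ 7 | p = 1/2), with Y ~ Binomial(12, 1/2).
That's C(12,7) + C(12,8) + C(12,9) + C(12,10) + C(12,11) + C(12,12) over 2^12, i.e. (792 + 495 + 220 + 66 + 12 + 1)/4096 = 1586/4096 = 793/2048.

793/2048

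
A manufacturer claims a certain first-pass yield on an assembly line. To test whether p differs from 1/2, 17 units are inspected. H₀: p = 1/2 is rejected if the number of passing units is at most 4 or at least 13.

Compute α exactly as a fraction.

The significance level is the null-hypothesis probability of the rejection region {≤4} ∪ {≥13}.
The two tails are symmetric, so α = 2·(1 + 17 + 136 + 680 + 2380)/2^17 = 6428/131072 = 1607/32768.

1607/32768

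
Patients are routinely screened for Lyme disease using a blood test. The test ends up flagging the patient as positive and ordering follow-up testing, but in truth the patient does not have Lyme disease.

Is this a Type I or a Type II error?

Type I error

The null hypothesis here is that the patient does not have Lyme disease.
'Flagging the patient as positive and ordering follow-up testing' corresponds to rejecting H₀.
H₀ was rejected but H₀ is true — a Type I error (false positive).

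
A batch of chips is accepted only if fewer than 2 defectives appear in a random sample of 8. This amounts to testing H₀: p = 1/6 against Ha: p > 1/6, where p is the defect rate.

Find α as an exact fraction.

Under H₀, Y ~ Binomial(8, 1/6); the Type I error rate is P(Y ≥ 2).
α = 1 − P(Y ≤ 1) = 1 − 1015625/1679616 = 663991/1679616.

663991/1679616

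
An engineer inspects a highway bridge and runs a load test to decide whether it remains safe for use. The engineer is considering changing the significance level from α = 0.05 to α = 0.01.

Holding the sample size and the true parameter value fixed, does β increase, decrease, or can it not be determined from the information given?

It increases.

Tightening α shrinks the rejection region. When Ha holds, fewer sample outcomes clear the stricter threshold, so more fall in the acceptance region.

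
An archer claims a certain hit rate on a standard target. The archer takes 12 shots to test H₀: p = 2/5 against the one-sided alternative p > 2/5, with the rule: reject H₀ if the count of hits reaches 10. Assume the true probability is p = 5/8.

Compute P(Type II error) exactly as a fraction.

60916742361/68719476736

β = P(fail to reject H₀ | Ha true) = P(S ≤ 9 | p = 5/8), S ~ Binomial(12, 5/8).
Summing C(12,j)·(5/8)^j·(3/8)^{12-j} for j = 0..9 gives 60916742361/68719476736.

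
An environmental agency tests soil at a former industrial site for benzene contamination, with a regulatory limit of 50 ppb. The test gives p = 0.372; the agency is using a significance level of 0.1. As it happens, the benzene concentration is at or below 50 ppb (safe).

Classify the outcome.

No error (correct decision).

The conventional null hypothesis is that the benzene concentration is at or below 50 ppb (safe).
Since p = 0.372 ≥ α = 0.1, H₀ is not rejected.
H₀ is true (actually the benzene concentration is at or below 50 ppb (safe)).
The decision matches the true state — no error.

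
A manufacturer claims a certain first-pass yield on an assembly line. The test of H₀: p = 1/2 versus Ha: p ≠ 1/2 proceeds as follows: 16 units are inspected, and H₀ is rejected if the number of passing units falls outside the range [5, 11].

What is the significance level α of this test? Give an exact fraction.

α = P(Y ≤ 4 or Y ≥ 12 | p = 1/2), Y ~ Binomial(16, 1/2).
By symmetry, α = 2·P(Y ≤ 4) = 2·(1 + 16 + 120 + 560 + 1820)/65536 = 5034/65536 = 2517/32768.

2517/32768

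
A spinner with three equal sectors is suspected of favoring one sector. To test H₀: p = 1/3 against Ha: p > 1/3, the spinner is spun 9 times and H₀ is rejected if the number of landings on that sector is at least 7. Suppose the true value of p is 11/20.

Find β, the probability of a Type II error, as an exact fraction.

β = P(fail to reject H₀ | Ha true) = P(K ≤ 6 | p = 11/20), K ~ Binomial(9, 11/20).
Adding the binomial probabilities P(K=0)+…+P(K=6) at p = 11/20 gives 54431799039/64000000000.

54431799039/64000000000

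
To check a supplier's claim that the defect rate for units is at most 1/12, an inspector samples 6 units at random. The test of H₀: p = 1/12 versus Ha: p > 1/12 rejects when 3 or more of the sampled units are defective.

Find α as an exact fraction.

14251/1492992

Under H₀, S ~ Binomial(6, 1/12); the Type I error rate is P(S ≥ 3).
Via the complement, α = 1 − Σ_{j=0}^{2} C(6,j)(1/12)^j(11/12)^{6-j} = 14251/1492992.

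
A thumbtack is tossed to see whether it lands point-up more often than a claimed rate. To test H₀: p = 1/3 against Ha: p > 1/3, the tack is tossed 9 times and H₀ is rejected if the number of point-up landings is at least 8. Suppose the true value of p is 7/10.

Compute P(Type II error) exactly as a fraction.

β = P(fail to reject H₀ | Ha true) = P(Y ≤ 7 | p = 7/10), Y ~ Binomial(9, 7/10).
Equivalently, β = 1 − P(Y ≥ 8) = 401998383/500000000.

401998383/500000000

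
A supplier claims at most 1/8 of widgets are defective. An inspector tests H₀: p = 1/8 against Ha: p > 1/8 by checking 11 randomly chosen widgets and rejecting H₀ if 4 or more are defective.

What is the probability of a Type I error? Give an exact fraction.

41842445/1073741824

Under H₀, K ~ Binomial(11, 1/8); the Type I error rate is P(K ≥ 4).
Computing the lower-tail complement: 1 − 1031899379/1073741824 = 41842445/1073741824.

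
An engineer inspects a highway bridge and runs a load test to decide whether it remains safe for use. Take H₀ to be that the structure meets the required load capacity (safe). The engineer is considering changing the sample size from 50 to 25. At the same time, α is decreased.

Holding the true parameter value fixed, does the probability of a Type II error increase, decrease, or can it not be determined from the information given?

Reducing n widens both sampling distributions, so the test has less ability to distinguish Ha from H₀. A smaller α moves the rejection region further into the tail. With the alternative true, more outcomes now fall outside the rejection region, so failing to reject becomes more likely. Both changes push β in the same direction.

It increases.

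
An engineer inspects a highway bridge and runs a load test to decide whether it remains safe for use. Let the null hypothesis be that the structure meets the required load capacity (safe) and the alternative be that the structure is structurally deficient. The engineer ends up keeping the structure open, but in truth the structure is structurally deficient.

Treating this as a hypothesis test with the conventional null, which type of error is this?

Type II error

'Keeping the structure open' corresponds to failing to reject H₀.
H₀ was not rejected but H₀ is false — a Type II error (false negative).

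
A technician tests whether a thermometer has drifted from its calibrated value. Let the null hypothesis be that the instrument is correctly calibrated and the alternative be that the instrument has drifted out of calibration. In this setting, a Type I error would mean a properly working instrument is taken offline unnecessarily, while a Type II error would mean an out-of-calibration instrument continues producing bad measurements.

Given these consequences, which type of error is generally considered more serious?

The Type II consequence (an out-of-calibration instrument continues producing bad measurements) is more severe than the Type I consequence (a properly working instrument is taken offline unnecessarily).

Type II error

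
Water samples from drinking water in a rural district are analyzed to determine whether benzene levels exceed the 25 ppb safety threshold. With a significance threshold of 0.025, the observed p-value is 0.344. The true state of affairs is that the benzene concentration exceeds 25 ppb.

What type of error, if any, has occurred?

Type II error

The conventional null hypothesis is that the benzene concentration is at or below 25 ppb (safe).
Since p = 0.344 ≥ α = 0.025, H₀ is not rejected.
H₀ is false (actually the benzene concentration exceeds 25 ppb).
Failing to reject a false H₀ is a Type II error.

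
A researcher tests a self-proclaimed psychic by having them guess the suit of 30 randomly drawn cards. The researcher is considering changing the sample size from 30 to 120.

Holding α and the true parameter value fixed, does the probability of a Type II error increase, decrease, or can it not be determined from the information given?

Increasing n separates the H₀ and Ha sampling distributions, so under Ha fewer outcomes land in the acceptance region.

It decreases.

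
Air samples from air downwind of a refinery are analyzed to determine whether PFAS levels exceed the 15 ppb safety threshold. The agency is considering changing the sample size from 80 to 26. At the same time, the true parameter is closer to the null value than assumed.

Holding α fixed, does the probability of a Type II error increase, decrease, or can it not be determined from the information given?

It increases.

A smaller sample increases the standard error, so the sampling distributions under H₀ and Ha overlap more. When the true parameter is near the null value, the test has a harder time distinguishing Ha from H₀. Both changes push β in the same direction.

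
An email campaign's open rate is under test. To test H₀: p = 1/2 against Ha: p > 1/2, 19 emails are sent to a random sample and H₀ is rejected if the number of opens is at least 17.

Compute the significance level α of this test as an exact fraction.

The Type I error probability is α = P(X ≥ 17) computed under H₀, where X ~ Binomial(19, 1/2).
P(X ≥ 17) = [C(19,17) + C(19,18) + C(19,19)] / 2^19 = (171 + 19 + 1) / 524288 = 191/524288.

191/524288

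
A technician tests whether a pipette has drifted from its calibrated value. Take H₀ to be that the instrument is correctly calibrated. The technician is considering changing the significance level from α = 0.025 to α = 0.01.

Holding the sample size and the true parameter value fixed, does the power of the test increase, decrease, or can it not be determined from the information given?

A smaller α moves the rejection region further into the tail. With the alternative true, more outcomes now fall outside the rejection region, so failing to reject becomes more likely.
Since power = 1 − β and β increases, power decreases.

It decreases.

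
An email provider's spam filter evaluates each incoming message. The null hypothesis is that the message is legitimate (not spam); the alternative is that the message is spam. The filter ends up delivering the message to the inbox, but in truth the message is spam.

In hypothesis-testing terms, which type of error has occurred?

Type II error

'Delivering the message to the inbox' corresponds to failing to reject H₀.
H₀ was not rejected but H₀ is false — a Type II error (false negative).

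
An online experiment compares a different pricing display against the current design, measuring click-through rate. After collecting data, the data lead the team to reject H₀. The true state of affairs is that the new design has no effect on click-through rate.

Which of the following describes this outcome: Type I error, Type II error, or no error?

The conventional null hypothesis here is that the new design has no effect on click-through rate.
H₀ was rejected, but H₀ is actually true.
Rejecting a true null hypothesis is a Type I error (false positive).

Type I error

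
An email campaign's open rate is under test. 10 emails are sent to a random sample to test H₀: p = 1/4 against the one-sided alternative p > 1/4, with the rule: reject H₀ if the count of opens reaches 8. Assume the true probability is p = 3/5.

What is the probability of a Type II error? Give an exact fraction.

8131936/9765625

β = P(fail to reject H₀ | Ha true) = P(Y ≤ 7 | p = 3/5), Y ~ Binomial(10, 3/5).
Adding the binomial probabilities P(Y=0)+…+P(Y=7) at p = 3/5 gives 8131936/9765625.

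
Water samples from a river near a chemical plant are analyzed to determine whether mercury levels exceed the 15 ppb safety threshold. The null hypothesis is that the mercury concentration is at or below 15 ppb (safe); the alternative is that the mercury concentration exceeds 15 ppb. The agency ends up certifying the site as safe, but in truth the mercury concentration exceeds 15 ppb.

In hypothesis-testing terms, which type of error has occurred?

Type II error

'Certifying the site as safe' corresponds to failing to reject H₀.
H₀ was not rejected but H₀ is false — a Type II error (false negative).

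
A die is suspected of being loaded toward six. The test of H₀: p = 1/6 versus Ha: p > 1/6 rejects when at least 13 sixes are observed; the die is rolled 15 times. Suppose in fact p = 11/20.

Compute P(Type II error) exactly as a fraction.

A Type II error is failing to reject when Ha holds: with p = 11/20, β = P(Y ≤ 12).
Adding the binomial probabilities P(Y=0)+…+P(Y=12) at p = 11/20 gives 32418940857512713659/32768000000000000000.

32418940857512713659/32768000000000000000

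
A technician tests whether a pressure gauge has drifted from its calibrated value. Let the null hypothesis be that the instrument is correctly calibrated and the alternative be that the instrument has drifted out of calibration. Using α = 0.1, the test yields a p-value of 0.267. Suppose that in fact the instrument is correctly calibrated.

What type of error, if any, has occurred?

Since p = 0.267 ≥ α = 0.1, H₀ is not rejected.
H₀ is true (actually the instrument is correctly calibrated).
The decision matches the true state — no error.

No error (correct decision).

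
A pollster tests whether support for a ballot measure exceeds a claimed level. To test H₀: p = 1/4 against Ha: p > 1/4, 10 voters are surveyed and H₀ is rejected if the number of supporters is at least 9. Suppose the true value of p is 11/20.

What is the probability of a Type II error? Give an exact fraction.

10001847283209/10240000000000

A Type II error is failing to reject when Ha holds: with p = 11/20, β = P(K ≤ 8).
Equivalently, β = 1 − P(K ≥ 9) = 10001847283209/10240000000000.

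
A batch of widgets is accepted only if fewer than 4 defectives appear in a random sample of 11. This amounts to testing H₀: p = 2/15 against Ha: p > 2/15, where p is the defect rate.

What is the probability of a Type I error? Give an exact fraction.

27663615392/576650390625

α = P(reject H₀ | H₀ true) = P(Y ≥ 4 | p = 2/15), Y ~ Binomial(11, 2/15).
Via the complement, α = 1 − Σ_{j=0}^{3} C(11,j)(2/15)^j(13/15)^{11-j} = 27663615392/576650390625.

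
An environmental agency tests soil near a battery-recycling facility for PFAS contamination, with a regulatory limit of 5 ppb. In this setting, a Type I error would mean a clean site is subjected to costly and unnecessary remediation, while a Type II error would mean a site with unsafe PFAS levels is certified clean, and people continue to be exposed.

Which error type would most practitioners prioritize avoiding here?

Type II error

The Type II consequence (a site with unsafe PFAS levels is certified clean, and people continue to be exposed) is more severe than the Type I consequence (a clean site is subjected to costly and unnecessary remediation).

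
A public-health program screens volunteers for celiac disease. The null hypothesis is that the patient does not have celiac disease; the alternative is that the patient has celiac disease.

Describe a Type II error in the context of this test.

A Type II error would mean concluding that the patient does not have celiac disease (or at least failing to establish that the patient has celiac disease) when in fact the patient has celiac disease.

A Type II error is failing to reject H₀ when H₀ is false.
Here that means clearing the patient as negative when actually the patient has celiac disease.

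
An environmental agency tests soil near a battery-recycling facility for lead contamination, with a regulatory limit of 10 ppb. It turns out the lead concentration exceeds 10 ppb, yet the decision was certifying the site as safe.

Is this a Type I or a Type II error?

Type II error

The null hypothesis here is that the lead concentration is at or below 10 ppb (safe).
'Certifying the site as safe' corresponds to failing to reject H₀.
H₀ was not rejected but H₀ is false — a Type II error (false negative).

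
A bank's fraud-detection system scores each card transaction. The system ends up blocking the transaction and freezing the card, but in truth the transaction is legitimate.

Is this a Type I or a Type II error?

The null hypothesis here is that the transaction is legitimate.
'Blocking the transaction and freezing the card' corresponds to rejecting H₀.
H₀ was rejected but H₀ is true — a Type I error (false positive).

Type I error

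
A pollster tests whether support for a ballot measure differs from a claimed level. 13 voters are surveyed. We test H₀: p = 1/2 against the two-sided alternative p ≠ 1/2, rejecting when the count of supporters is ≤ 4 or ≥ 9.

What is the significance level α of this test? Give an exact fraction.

1093/4096

α = P(S ≤ 4 or S ≥ 9 | p = 1/2), S ~ Binomial(13, 1/2).
Each tail has probability (1 + 13 + 78 + 286 + 715)/8192; doubling gives α = 2186/8192 = 1093/4096.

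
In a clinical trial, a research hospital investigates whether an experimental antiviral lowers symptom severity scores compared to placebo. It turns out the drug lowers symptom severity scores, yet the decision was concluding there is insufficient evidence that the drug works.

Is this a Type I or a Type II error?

The null hypothesis here is that the drug has no effect on symptom severity scores.
'Concluding there is insufficient evidence that the drug works' corresponds to failing to reject H₀.
H₀ was not rejected but H₀ is false — a Type II error (false negative).

Type II error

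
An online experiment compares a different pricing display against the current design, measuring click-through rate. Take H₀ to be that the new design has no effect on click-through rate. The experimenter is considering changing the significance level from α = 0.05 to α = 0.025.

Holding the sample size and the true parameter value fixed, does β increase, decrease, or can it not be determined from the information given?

Tightening α shrinks the rejection region. When Ha holds, fewer sample outcomes clear the stricter threshold, so more fall in the acceptance region.

It increases.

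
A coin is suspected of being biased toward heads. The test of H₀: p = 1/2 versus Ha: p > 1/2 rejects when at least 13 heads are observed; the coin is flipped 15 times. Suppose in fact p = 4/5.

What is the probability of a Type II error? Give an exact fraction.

18370873741/30517578125

A Type II error is failing to reject when Ha holds: with p = 4/5, β = P(Y ≤ 12).
Adding the binomial probabilities P(Y=0)+…+P(Y=12) at p = 4/5 gives 18370873741/30517578125.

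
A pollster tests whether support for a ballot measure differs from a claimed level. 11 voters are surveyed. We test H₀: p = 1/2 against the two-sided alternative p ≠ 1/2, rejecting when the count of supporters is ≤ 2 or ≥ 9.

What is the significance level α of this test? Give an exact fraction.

The significance level is the null-hypothesis probability of the rejection region {≤2} ∪ {≥9}.
Each tail has probability (1 + 11 + 55)/2048; doubling gives α = 134/2048 = 67/1024.

67/1024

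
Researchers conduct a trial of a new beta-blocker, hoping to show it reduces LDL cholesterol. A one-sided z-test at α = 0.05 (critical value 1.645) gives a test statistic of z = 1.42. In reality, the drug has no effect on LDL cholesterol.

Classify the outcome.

The conventional null hypothesis is that the drug has no effect on LDL cholesterol.
Since z = 1.42 ≤ z* = 1.645, H₀ is not rejected.
H₀ is true (actually the drug has no effect on LDL cholesterol).
The decision matches the true state — no error.

Neither — the decision is correct.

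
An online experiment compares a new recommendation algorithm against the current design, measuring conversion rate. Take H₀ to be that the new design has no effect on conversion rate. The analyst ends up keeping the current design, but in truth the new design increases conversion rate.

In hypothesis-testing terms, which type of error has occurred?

Type II error

'Keeping the current design' corresponds to failing to reject H₀.
H₀ was not rejected but H₀ is false — a Type II error (false negative).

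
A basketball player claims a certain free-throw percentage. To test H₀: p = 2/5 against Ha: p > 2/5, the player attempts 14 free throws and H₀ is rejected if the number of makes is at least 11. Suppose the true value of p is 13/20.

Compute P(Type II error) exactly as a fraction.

638569946045404807/819200000000000000

β = P(fail to reject H₀ | Ha true) = P(X ≤ 10 | p = 13/20), X ~ Binomial(14, 13/20).
Equivalently, β = 1 − P(X ≥ 11) = 638569946045404807/819200000000000000.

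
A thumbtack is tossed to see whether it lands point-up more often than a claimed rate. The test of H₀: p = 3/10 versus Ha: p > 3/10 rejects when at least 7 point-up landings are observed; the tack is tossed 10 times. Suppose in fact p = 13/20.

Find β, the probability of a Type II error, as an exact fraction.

1244602838129/2560000000000

β = P(fail to reject H₀ | Ha true) = P(Y ≤ 6 | p = 13/20), Y ~ Binomial(10, 13/20).
Equivalently, β = 1 − P(Y ≥ 7) = 1244602838129/2560000000000.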